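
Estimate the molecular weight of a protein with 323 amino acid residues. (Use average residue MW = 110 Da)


MW = n_residues * 110 Da
MW = 323 * 110
MW = 35530 Da

35530 Da


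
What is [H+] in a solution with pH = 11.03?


[H+] = 10^(-pH)
[H+] = 10^(-11.03)
[H+] = 9.333e-12 M

9.333e-12 M


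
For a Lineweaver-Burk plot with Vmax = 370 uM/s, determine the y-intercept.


y-intercept = 1/Vmax
= 1/370
= 0.0027 s/uM

0.0027 s/uM


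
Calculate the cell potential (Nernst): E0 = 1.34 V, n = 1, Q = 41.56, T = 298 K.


E = E0 - (RT/nF) * ln(Q)
E = 1.34 - (8.314 * 298 / (1 * 96485)) * ln(41.56)
E = 1.2443 V

1.2443 V


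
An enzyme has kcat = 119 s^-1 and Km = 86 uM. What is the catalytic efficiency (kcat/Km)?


Catalytic efficiency = kcat / Km
= 119 / 86
= 1.3837 uM^-1*s^-1

1.3837 uM^-1*s^-1


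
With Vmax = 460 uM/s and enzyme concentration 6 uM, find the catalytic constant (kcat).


kcat = Vmax / [E]t
kcat = 460 / 6
kcat = 76.6667 s^-1

76.6667 s^-1


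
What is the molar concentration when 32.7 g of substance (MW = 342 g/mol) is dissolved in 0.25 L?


C = (mass / MW) / volume
C = (32.7 / 342) / 0.25
C = 0.3825 M

0.3825 M


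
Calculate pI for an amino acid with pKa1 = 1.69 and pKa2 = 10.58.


pI = (pKa1 + pKa2) / 2
pI = (1.69 + 10.58) / 2
pI = 6.135

6.135


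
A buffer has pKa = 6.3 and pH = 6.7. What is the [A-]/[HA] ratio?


[A-]/[HA] = 10^(pH - pKa)
= 10^(6.7 - 6.3)
= 2.5119

2.5119


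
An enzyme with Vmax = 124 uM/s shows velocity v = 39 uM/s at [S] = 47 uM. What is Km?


Km = [S] * (Vmax - v) / v
Km = 47 * (124 - 39) / 39
Km = 102.4359 uM

102.4359 uM


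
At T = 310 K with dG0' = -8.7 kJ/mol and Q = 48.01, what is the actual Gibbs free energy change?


dG = dG0' + RT * ln(Q) / 1000
dG = -8.7 + 8.314 * 310 * ln(48.01) / 1000
dG = 1.2779 kJ/mol

1.2779 kJ/mol


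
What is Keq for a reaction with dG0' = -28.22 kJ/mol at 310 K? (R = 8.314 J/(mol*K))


Keq = exp(-dG0 * 1000 / (R * T))
Keq = exp(-(-28.22) * 1000 / (8.314 * 310))
Keq = 56912.6709

56912.6709


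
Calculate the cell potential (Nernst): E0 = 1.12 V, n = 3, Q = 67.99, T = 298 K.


E = E0 - (RT/nF) * ln(Q)
E = 1.12 - (8.314 * 298 / (3 * 96485)) * ln(67.99)
E = 1.0839 V

1.0839 V


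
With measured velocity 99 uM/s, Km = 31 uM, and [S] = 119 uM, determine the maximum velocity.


Vmax = v * (Km + [S]) / [S]
Vmax = 99 * (31 + 119) / 119
Vmax = 124.7899 uM/s

124.7899 uM/s


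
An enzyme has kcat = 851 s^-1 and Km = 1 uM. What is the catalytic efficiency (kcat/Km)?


Catalytic efficiency = kcat / Km
= 851 / 1
= 851.0 uM^-1*s^-1

851.0 uM^-1*s^-1


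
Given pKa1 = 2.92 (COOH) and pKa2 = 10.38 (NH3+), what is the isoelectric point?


pI = (pKa1 + pKa2) / 2
pI = (2.92 + 10.38) / 2
pI = 6.65

6.65


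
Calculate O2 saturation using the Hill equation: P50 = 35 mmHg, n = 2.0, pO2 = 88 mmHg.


Y = pO2^n / (P50^n + pO2^n)
Y = 88^2.0 / (35^2.0 + 88^2.0)
Y = 86.34%

86.34%


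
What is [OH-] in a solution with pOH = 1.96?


[OH-] = 10^(-pOH)
[OH-] = 10^(-1.96)
[OH-] = 0.011 M

0.011 M


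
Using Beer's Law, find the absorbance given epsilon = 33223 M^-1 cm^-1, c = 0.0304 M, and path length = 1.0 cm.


A = epsilon * c * l
A = 33223 * 0.0304 * 1.0
A = 1009.9792

1009.9792


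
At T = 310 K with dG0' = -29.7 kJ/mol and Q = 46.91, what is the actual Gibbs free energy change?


dG = dG0' + RT * ln(Q) / 1000
dG = -29.7 + 8.314 * 310 * ln(46.91) / 1000
dG = -19.7818 kJ/mol

-19.7818 kJ/mol


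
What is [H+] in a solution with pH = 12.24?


[H+] = 10^(-pH)
[H+] = 10^(-12.24)
[H+] = 5.754e-13 M

5.754e-13 M


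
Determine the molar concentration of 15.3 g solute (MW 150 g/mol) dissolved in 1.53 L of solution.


C = (mass / MW) / volume
C = (15.3 / 150) / 1.53
C = 0.0667 M

0.0667 M


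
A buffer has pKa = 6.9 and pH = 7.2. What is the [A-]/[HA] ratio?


[A-]/[HA] = 10^(pH - pKa)
= 10^(7.2 - 6.9)
= 1.9953

1.9953


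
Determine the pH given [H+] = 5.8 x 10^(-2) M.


pH = -log10([H+])
pH = -log10(5.8 x 10^(-2))
pH = 1.2366

1.2366


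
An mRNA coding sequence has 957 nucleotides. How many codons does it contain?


codons = nucleotides / 3
codons = 957 / 3 = 319

319


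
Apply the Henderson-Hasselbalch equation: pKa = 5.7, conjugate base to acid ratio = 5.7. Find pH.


pH = pKa + log10([A-]/[HA])
pH = 5.7 + log10(5.7)
pH = 6.4559

6.4559


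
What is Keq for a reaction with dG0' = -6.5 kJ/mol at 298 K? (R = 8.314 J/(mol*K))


Keq = exp(-dG0 * 1000 / (R * T))
Keq = exp(-(-6.5) * 1000 / (8.314 * 298))
Keq = 13.7844

13.7844


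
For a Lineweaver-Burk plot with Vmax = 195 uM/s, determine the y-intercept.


y-intercept = 1/Vmax
= 1/195
= 0.0051 s/uM

0.0051 s/uM


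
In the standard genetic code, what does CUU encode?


Standard genetic code lookup.
Codon CUU -> Leu

Leu


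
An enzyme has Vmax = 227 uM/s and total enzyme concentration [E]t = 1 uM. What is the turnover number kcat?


kcat = Vmax / [E]t
kcat = 227 / 1
kcat = 227.0 s^-1

227.0 s^-1


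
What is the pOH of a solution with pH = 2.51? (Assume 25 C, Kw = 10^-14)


pOH = 14 - pH
pOH = 14 - 2.51
pOH = 11.49

11.49


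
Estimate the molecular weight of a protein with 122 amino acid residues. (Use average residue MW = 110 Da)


MW = n_residues * 110 Da
MW = 122 * 110
MW = 13420 Da

13420 Da


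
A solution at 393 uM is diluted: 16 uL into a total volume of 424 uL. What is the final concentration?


C2 = C1 * V1 / V2
C2 = 393 * 16 / 424
C2 = 14.8302 uM

14.8302 uM


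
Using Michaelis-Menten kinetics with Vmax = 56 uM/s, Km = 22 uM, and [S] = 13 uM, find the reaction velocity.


v = Vmax * [S] / (Km + [S])
v = 56 * 13 / (22 + 13)
v = 20.8 uM/s

20.8 uM/s


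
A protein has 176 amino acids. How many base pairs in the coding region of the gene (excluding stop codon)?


Each amino acid = 1 codon = 3 bp
bp = 176 * 3 = 528 bp

528 bp


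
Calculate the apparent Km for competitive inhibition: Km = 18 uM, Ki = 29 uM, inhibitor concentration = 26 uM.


Km_app = Km * (1 + [I]/Ki)
Km_app = 18 * (1 + 26/29)
Km_app = 34.1379 uM

34.1379 uM


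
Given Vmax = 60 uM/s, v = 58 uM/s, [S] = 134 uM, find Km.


Km = [S] * (Vmax - v) / v
Km = 134 * (60 - 58) / 58
Km = 4.6207 uM

4.6207 uM


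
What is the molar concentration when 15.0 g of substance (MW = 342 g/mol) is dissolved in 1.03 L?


C = (mass / MW) / volume
C = (15.0 / 342) / 1.03
C = 0.0426 M

0.0426 M


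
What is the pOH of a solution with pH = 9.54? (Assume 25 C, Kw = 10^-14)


pOH = 14 - pH
pOH = 14 - 9.54
pOH = 4.46

4.46


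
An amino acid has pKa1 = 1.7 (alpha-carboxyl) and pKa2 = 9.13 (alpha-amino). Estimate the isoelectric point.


pI = (pKa1 + pKa2) / 2
pI = (1.7 + 9.13) / 2
pI = 5.415

5.415


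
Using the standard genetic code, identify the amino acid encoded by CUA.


Standard genetic code lookup.
Codon CUA -> Leu

Leu


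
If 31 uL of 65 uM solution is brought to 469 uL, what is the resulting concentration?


C2 = C1 * V1 / V2
C2 = 65 * 31 / 469
C2 = 4.2964 uM

4.2964 uM


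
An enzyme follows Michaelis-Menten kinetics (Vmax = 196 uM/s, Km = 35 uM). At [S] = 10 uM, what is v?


v = Vmax * [S] / (Km + [S])
v = 196 * 10 / (35 + 10)
v = 43.5556 uM/s

43.5556 uM/s


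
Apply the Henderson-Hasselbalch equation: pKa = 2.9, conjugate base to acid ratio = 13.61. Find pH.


pH = pKa + log10([A-]/[HA])
pH = 2.9 + log10(13.61)
pH = 4.0339

4.0339


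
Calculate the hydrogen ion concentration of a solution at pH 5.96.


[H+] = 10^(-pH)
[H+] = 10^(-5.96)
[H+] = 1.096e-06 M

1.096e-06 M


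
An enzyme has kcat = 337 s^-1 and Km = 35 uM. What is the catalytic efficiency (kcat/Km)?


Catalytic efficiency = kcat / Km
= 337 / 35
= 9.6286 uM^-1*s^-1

9.6286 uM^-1*s^-1


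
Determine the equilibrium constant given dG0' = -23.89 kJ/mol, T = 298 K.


Keq = exp(-dG0 * 1000 / (R * T))
Keq = exp(-(-23.89) * 1000 / (8.314 * 298))
Keq = 15405.8847

15405.8847


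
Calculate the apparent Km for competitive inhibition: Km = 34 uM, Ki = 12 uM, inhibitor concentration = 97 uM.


Km_app = Km * (1 + [I]/Ki)
Km_app = 34 * (1 + 97/12)
Km_app = 308.8333 uM

308.8333 uM


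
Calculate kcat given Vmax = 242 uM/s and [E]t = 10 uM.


kcat = Vmax / [E]t
kcat = 242 / 10
kcat = 24.2 s^-1

24.2 s^-1


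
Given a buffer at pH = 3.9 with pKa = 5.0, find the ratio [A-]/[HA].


[A-]/[HA] = 10^(pH - pKa)
= 10^(3.9 - 5.0)
= 0.0794

0.0794


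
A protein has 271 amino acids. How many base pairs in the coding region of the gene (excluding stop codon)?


Each amino acid = 1 codon = 3 bp
bp = 271 * 3 = 813 bp

813 bp


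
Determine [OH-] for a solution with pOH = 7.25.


[OH-] = 10^(-pOH)
[OH-] = 10^(-7.25)
[OH-] = 5.623e-08 M

5.623e-08 M


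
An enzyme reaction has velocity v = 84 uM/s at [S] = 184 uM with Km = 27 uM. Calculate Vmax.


Vmax = v * (Km + [S]) / [S]
Vmax = 84 * (27 + 184) / 184
Vmax = 96.3261 uM/s

96.3261 uM/s


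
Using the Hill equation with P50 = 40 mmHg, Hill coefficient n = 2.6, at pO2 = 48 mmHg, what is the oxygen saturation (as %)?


Y = pO2^n / (P50^n + pO2^n)
Y = 48^2.6 / (40^2.6 + 48^2.6)
Y = 61.63%

61.63%


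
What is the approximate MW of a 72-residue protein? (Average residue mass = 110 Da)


MW = n_residues * 110 Da
MW = 72 * 110
MW = 7920 Da

7920 Da


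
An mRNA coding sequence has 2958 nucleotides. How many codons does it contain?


codons = nucleotides / 3
codons = 2958 / 3 = 986

986


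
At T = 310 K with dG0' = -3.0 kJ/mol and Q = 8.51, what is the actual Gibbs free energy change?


dG = dG0' + RT * ln(Q) / 1000
dG = -3.0 + 8.314 * 310 * ln(8.51) / 1000
dG = 2.5187 kJ/mol

2.5187 kJ/mol


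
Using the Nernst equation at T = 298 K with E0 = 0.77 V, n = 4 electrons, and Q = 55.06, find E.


E = E0 - (RT/nF) * ln(Q)
E = 0.77 - (8.314 * 298 / (4 * 96485)) * ln(55.06)
E = 0.7443 V

0.7443 V


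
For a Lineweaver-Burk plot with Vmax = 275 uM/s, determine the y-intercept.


y-intercept = 1/Vmax
= 1/275
= 0.0036 s/uM

0.0036 s/uM


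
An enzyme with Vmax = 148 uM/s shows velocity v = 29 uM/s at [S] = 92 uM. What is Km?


Km = [S] * (Vmax - v) / v
Km = 92 * (148 - 29) / 29
Km = 377.5172 uM

377.5172 uM


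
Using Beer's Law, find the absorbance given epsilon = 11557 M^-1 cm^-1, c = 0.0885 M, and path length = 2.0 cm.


A = epsilon * c * l
A = 11557 * 0.0885 * 2.0
A = 2045.589

2045.589


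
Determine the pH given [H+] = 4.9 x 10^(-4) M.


pH = -log10([H+])
pH = -log10(4.9 x 10^(-4))
pH = 3.3098

3.3098


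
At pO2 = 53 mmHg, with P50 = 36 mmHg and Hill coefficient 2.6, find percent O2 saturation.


Y = pO2^n / (P50^n + pO2^n)
Y = 53^2.6 / (36^2.6 + 53^2.6)
Y = 73.22%

73.22%


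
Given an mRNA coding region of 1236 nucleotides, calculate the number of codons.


codons = nucleotides / 3
codons = 1236 / 3 = 412

412


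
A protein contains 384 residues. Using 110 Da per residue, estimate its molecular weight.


MW = n_residues * 110 Da
MW = 384 * 110
MW = 42240 Da

42240 Da


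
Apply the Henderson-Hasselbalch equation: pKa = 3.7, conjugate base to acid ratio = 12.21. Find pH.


pH = pKa + log10([A-]/[HA])
pH = 3.7 + log10(12.21)
pH = 4.7867

4.7867


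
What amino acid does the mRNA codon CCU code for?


Standard genetic code lookup.
Codon CCU -> Pro

Pro


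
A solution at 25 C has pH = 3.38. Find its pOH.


pOH = 14 - pH
pOH = 14 - 3.38
pOH = 10.62

10.62


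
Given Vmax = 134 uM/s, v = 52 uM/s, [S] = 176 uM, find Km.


Km = [S] * (Vmax - v) / v
Km = 176 * (134 - 52) / 52
Km = 277.5385 uM

277.5385 uM


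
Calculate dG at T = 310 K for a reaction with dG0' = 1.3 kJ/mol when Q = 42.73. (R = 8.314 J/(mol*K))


dG = dG0' + RT * ln(Q) / 1000
dG = 1.3 + 8.314 * 310 * ln(42.73) / 1000
dG = 10.9777 kJ/mol

10.9777 kJ/mol


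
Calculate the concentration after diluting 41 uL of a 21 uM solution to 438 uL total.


C2 = C1 * V1 / V2
C2 = 21 * 41 / 438
C2 = 1.9658 uM

1.9658 uM


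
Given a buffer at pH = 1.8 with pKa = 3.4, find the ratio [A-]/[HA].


[A-]/[HA] = 10^(pH - pKa)
= 10^(1.8 - 3.4)
= 0.0251

0.0251


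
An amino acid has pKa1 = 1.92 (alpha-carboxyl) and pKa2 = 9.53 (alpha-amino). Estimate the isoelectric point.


pI = (pKa1 + pKa2) / 2
pI = (1.92 + 9.53) / 2
pI = 5.725

5.725


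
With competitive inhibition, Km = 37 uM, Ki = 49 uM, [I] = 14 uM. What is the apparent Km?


Km_app = Km * (1 + [I]/Ki)
Km_app = 37 * (1 + 14/49)
Km_app = 47.5714 uM

47.5714 uM


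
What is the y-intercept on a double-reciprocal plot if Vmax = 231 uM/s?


y-intercept = 1/Vmax
= 1/231
= 0.0043 s/uM

0.0043 s/uM


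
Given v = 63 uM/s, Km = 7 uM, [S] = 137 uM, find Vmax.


Vmax = v * (Km + [S]) / [S]
Vmax = 63 * (7 + 137) / 137
Vmax = 66.219 uM/s

66.219 uM/s


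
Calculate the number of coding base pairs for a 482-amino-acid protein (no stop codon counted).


Each amino acid = 1 codon = 3 bp
bp = 482 * 3 = 1446 bp

1446 bp


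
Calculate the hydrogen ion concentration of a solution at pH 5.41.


[H+] = 10^(-pH)
[H+] = 10^(-5.41)
[H+] = 3.890e-06 M

3.890e-06 M


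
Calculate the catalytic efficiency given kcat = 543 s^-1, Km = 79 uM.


Catalytic efficiency = kcat / Km
= 543 / 79
= 6.8734 uM^-1*s^-1

6.8734 uM^-1*s^-1


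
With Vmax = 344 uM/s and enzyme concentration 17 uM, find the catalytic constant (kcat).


kcat = Vmax / [E]t
kcat = 344 / 17
kcat = 20.2353 s^-1

20.2353 s^-1


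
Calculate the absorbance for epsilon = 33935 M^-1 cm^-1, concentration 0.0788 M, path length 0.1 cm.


A = epsilon * c * l
A = 33935 * 0.0788 * 0.1
A = 267.4078

267.4078


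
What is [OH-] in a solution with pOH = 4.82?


[OH-] = 10^(-pOH)
[OH-] = 10^(-4.82)
[OH-] = 1.514e-05 M

1.514e-05 M


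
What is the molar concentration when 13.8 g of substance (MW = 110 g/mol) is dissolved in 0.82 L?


C = (mass / MW) / volume
C = (13.8 / 110) / 0.82
C = 0.153 M

0.153 M


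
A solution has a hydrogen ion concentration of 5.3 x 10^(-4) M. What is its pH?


pH = -log10([H+])
pH = -log10(5.3 x 10^(-4))
pH = 3.2757

3.2757


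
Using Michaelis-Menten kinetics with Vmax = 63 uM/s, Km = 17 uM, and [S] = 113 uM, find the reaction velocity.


v = Vmax * [S] / (Km + [S])
v = 63 * 113 / (17 + 113)
v = 54.7615 uM/s

54.7615 uM/s


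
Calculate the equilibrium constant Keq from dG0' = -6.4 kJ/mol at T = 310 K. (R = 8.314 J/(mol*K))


Keq = exp(-dG0 * 1000 / (R * T))
Keq = exp(-(-6.4) * 1000 / (8.314 * 310))
Keq = 11.9793

11.9793


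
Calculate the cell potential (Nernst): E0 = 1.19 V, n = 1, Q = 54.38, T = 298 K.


E = E0 - (RT/nF) * ln(Q)
E = 1.19 - (8.314 * 298 / (1 * 96485)) * ln(54.38)
E = 1.0874 V

1.0874 V


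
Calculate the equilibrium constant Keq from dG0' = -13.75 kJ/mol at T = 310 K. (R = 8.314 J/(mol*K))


Keq = exp(-dG0 * 1000 / (R * T))
Keq = exp(-(-13.75) * 1000 / (8.314 * 310))
Keq = 207.464

207.464


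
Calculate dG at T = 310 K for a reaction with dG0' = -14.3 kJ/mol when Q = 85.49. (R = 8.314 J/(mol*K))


dG = dG0' + RT * ln(Q) / 1000
dG = -14.3 + 8.314 * 310 * ln(85.49) / 1000
dG = -2.835 kJ/mol

-2.835 kJ/mol


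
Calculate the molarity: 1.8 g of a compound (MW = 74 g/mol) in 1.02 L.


C = (mass / MW) / volume
C = (1.8 / 74) / 1.02
C = 0.0238 M

0.0238 M


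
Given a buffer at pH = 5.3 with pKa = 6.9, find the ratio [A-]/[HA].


[A-]/[HA] = 10^(pH - pKa)
= 10^(5.3 - 6.9)
= 0.0251

0.0251


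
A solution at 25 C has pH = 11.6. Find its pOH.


pOH = 14 - pH
pOH = 14 - 11.6
pOH = 2.4

2.4


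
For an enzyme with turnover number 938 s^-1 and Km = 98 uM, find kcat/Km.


Catalytic efficiency = kcat / Km
= 938 / 98
= 9.5714 uM^-1*s^-1

9.5714 uM^-1*s^-1


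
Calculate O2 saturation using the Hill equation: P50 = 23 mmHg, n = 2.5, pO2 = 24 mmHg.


Y = pO2^n / (P50^n + pO2^n)
Y = 24^2.5 / (23^2.5 + 24^2.5)
Y = 52.66%

52.66%


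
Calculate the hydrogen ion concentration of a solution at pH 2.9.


[H+] = 10^(-pH)
[H+] = 10^(-2.9)
[H+] = 0.0013 M

0.0013 M


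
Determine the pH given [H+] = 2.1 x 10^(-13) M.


pH = -log10([H+])
pH = -log10(2.1 x 10^(-13))
pH = 12.6778

12.6778


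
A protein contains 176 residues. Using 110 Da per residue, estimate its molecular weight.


MW = n_residues * 110 Da
MW = 176 * 110
MW = 19360 Da

19360 Da


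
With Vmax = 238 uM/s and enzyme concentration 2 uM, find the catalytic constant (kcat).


kcat = Vmax / [E]t
kcat = 238 / 2
kcat = 119.0 s^-1

119.0 s^-1


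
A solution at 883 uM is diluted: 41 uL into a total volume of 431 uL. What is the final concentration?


C2 = C1 * V1 / V2
C2 = 883 * 41 / 431
C2 = 83.9977 uM

83.9977 uM


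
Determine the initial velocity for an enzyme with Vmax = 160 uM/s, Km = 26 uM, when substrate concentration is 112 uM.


v = Vmax * [S] / (Km + [S])
v = 160 * 112 / (26 + 112)
v = 129.8551 uM/s

129.8551 uM/s


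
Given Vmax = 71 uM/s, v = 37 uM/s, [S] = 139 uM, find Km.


Km = [S] * (Vmax - v) / v
Km = 139 * (71 - 37) / 37
Km = 127.7297 uM

127.7297 uM


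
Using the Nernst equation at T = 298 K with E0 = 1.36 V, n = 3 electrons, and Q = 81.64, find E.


E = E0 - (RT/nF) * ln(Q)
E = 1.36 - (8.314 * 298 / (3 * 96485)) * ln(81.64)
E = 1.3223 V

1.3223 V


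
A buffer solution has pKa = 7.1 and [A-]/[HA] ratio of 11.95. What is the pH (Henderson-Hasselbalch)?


pH = pKa + log10([A-]/[HA])
pH = 7.1 + log10(11.95)
pH = 8.1774

8.1774


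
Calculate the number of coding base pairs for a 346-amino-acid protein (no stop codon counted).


Each amino acid = 1 codon = 3 bp
bp = 346 * 3 = 1038 bp

1038 bp


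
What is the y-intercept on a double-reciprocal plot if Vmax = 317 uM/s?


y-intercept = 1/Vmax
= 1/317
= 0.0032 s/uM

0.0032 s/uM


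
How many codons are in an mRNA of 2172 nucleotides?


codons = nucleotides / 3
codons = 2172 / 3 = 724

724


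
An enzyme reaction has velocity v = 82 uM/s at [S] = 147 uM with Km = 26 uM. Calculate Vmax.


Vmax = v * (Km + [S]) / [S]
Vmax = 82 * (26 + 147) / 147
Vmax = 96.5034 uM/s

96.5034 uM/s


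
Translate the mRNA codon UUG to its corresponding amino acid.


Standard genetic code lookup.
Codon UUG -> Leu

Leu


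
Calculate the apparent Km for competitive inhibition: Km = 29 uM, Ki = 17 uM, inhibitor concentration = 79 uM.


Km_app = Km * (1 + [I]/Ki)
Km_app = 29 * (1 + 79/17)
Km_app = 163.7647 uM

163.7647 uM


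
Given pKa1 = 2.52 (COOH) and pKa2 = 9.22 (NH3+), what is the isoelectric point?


pI = (pKa1 + pKa2) / 2
pI = (2.52 + 9.22) / 2
pI = 5.87

5.87


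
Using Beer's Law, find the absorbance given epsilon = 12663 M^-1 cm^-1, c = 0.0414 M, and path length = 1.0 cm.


A = epsilon * c * l
A = 12663 * 0.0414 * 1.0
A = 524.2482

524.2482


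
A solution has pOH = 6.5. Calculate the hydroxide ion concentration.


[OH-] = 10^(-pOH)
[OH-] = 10^(-6.5)
[OH-] = 3.162e-07 M

3.162e-07 M


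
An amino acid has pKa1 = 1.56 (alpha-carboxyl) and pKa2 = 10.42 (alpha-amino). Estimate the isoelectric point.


pI = (pKa1 + pKa2) / 2
pI = (1.56 + 10.42) / 2
pI = 5.99

5.99


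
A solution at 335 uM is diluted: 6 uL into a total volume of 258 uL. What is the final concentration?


C2 = C1 * V1 / V2
C2 = 335 * 6 / 258
C2 = 7.7907 uM

7.7907 uM


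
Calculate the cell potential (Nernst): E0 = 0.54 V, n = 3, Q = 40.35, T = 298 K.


E = E0 - (RT/nF) * ln(Q)
E = 0.54 - (8.314 * 298 / (3 * 96485)) * ln(40.35)
E = 0.5084 V

0.5084 V


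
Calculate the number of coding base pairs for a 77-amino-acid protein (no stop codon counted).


Each amino acid = 1 codon = 3 bp
bp = 77 * 3 = 231 bp

231 bp


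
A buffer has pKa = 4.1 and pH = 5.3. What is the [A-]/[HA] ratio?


[A-]/[HA] = 10^(pH - pKa)
= 10^(5.3 - 4.1)
= 15.8489

15.8489


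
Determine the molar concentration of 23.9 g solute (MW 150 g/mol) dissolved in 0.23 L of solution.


C = (mass / MW) / volume
C = (23.9 / 150) / 0.23
C = 0.6928 M

0.6928 M


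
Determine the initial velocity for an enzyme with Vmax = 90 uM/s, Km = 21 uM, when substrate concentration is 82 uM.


v = Vmax * [S] / (Km + [S])
v = 90 * 82 / (21 + 82)
v = 71.6505 uM/s

71.6505 uM/s


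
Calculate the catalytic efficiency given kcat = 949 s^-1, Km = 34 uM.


Catalytic efficiency = kcat / Km
= 949 / 34
= 27.9118 uM^-1*s^-1

27.9118 uM^-1*s^-1


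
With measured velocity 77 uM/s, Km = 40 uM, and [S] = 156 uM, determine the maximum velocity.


Vmax = v * (Km + [S]) / [S]
Vmax = 77 * (40 + 156) / 156
Vmax = 96.7436 uM/s

96.7436 uM/s


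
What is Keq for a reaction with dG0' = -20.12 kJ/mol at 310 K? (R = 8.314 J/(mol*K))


Keq = exp(-dG0 * 1000 / (R * T))
Keq = exp(-(-20.12) * 1000 / (8.314 * 310))
Keq = 2456.5131

2456.5131


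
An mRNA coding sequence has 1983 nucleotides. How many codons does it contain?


codons = nucleotides / 3
codons = 1983 / 3 = 661

661


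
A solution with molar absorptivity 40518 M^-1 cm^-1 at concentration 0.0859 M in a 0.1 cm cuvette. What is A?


A = epsilon * c * l
A = 40518 * 0.0859 * 0.1
A = 348.0496

348.0496


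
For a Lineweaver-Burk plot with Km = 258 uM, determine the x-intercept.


x-intercept = -1/Km
= -1/258
= -0.0039 1/uM

-0.0039 1/uM


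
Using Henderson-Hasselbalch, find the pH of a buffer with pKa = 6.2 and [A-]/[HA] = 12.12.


pH = pKa + log10([A-]/[HA])
pH = 6.2 + log10(12.12)
pH = 7.2835

7.2835


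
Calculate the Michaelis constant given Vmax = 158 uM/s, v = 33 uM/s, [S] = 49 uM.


Km = [S] * (Vmax - v) / v
Km = 49 * (158 - 33) / 33
Km = 185.6061 uM

185.6061 uM


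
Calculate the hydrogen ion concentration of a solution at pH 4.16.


[H+] = 10^(-pH)
[H+] = 10^(-4.16)
[H+] = 6.918e-05 M

6.918e-05 M


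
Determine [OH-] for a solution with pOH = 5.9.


[OH-] = 10^(-pOH)
[OH-] = 10^(-5.9)
[OH-] = 1.259e-06 M

1.259e-06 M


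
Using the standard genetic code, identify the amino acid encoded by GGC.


Standard genetic code lookup.
Codon GGC -> Gly

Gly


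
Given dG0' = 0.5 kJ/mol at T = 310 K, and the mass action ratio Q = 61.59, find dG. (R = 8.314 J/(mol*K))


dG = dG0' + RT * ln(Q) / 1000
dG = 0.5 + 8.314 * 310 * ln(61.59) / 1000
dG = 11.1199 kJ/mol

11.1199 kJ/mol


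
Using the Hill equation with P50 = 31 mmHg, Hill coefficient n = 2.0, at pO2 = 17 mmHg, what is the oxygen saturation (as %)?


Y = pO2^n / (P50^n + pO2^n)
Y = 17^2.0 / (31^2.0 + 17^2.0)
Y = 23.12%

23.12%


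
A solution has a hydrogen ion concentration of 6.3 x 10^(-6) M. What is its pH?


pH = -log10([H+])
pH = -log10(6.3 x 10^(-6))
pH = 5.2007

5.2007


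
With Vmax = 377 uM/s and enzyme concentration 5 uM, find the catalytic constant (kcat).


kcat = Vmax / [E]t
kcat = 377 / 5
kcat = 75.4 s^-1

75.4 s^-1


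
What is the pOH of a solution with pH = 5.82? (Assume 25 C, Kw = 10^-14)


pOH = 14 - pH
pOH = 14 - 5.82
pOH = 8.18

8.18


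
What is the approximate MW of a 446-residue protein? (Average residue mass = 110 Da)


MW = n_residues * 110 Da
MW = 446 * 110
MW = 49060 Da

49060 Da


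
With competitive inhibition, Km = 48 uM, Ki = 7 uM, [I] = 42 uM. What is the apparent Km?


Km_app = Km * (1 + [I]/Ki)
Km_app = 48 * (1 + 42/7)
Km_app = 336.0 uM

336.0 uM


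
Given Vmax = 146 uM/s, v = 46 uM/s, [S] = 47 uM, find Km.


Km = [S] * (Vmax - v) / v
Km = 47 * (146 - 46) / 46
Km = 102.1739 uM

102.1739 uM


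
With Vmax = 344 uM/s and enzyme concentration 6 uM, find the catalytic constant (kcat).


kcat = Vmax / [E]t
kcat = 344 / 6
kcat = 57.3333 s^-1

57.3333 s^-1


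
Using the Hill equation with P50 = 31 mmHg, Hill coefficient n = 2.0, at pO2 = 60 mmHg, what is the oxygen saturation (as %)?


Y = pO2^n / (P50^n + pO2^n)
Y = 60^2.0 / (31^2.0 + 60^2.0)
Y = 78.93%

78.93%


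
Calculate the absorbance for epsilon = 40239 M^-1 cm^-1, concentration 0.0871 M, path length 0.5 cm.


A = epsilon * c * l
A = 40239 * 0.0871 * 0.5
A = 1752.4084

1752.4084


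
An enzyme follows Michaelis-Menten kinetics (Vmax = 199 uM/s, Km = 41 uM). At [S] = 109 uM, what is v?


v = Vmax * [S] / (Km + [S])
v = 199 * 109 / (41 + 109)
v = 144.6067 uM/s

144.6067 uM/s


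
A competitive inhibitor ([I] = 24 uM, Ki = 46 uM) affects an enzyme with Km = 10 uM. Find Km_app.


Km_app = Km * (1 + [I]/Ki)
Km_app = 10 * (1 + 24/46)
Km_app = 15.2174 uM

15.2174 uM


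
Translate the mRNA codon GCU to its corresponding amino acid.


Standard genetic code lookup.
Codon GCU -> Ala

Ala


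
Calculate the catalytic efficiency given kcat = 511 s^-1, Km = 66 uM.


Catalytic efficiency = kcat / Km
= 511 / 66
= 7.7424 uM^-1*s^-1

7.7424 uM^-1*s^-1


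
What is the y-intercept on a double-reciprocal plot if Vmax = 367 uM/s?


y-intercept = 1/Vmax
= 1/367
= 0.0027 s/uM

0.0027 s/uM


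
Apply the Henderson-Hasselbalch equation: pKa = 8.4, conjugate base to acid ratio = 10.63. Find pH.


pH = pKa + log10([A-]/[HA])
pH = 8.4 + log10(10.63)
pH = 9.4265

9.4265


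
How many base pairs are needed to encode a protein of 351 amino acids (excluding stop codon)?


Each amino acid = 1 codon = 3 bp
bp = 351 * 3 = 1053 bp

1053 bp


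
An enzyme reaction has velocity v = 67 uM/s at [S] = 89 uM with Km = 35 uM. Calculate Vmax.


Vmax = v * (Km + [S]) / [S]
Vmax = 67 * (35 + 89) / 89
Vmax = 93.3483 uM/s

93.3483 uM/s


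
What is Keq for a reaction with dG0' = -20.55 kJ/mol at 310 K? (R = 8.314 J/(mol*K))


Keq = exp(-dG0 * 1000 / (R * T))
Keq = exp(-(-20.55) * 1000 / (8.314 * 310))
Keq = 2902.5265

2902.5265


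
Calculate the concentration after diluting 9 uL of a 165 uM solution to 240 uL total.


C2 = C1 * V1 / V2
C2 = 165 * 9 / 240
C2 = 6.1875 uM

6.1875 uM


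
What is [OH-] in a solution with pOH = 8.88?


[OH-] = 10^(-pOH)
[OH-] = 10^(-8.88)
[OH-] = 1.318e-09 M

1.318e-09 M


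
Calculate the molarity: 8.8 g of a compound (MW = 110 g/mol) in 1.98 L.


C = (mass / MW) / volume
C = (8.8 / 110) / 1.98
C = 0.0404 M

0.0404 M


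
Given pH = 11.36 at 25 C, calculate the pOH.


pOH = 14 - pH
pOH = 14 - 11.36
pOH = 2.64

2.64


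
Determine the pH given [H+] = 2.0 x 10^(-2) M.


pH = -log10([H+])
pH = -log10(2.0 x 10^(-2))
pH = 1.699

1.699


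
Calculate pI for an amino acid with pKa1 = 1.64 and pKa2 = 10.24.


pI = (pKa1 + pKa2) / 2
pI = (1.64 + 10.24) / 2
pI = 5.94

5.94


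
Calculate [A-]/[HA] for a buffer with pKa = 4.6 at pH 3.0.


[A-]/[HA] = 10^(pH - pKa)
= 10^(3.0 - 4.6)
= 0.0251

0.0251


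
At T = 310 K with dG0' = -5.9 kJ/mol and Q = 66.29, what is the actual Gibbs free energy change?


dG = dG0' + RT * ln(Q) / 1000
dG = -5.9 + 8.314 * 310 * ln(66.29) / 1000
dG = 4.9095 kJ/mol

4.9095 kJ/mol


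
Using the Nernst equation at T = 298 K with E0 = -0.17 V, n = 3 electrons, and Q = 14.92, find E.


E = E0 - (RT/nF) * ln(Q)
E = -0.17 - (8.314 * 298 / (3 * 96485)) * ln(14.92)
E = -0.1931 V

-0.1931 V


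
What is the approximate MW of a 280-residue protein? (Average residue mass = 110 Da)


MW = n_residues * 110 Da
MW = 280 * 110
MW = 30800 Da

30800 Da


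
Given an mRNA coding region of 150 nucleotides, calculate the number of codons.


codons = nucleotides / 3
codons = 150 / 3 = 50

50


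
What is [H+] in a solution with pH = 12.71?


[H+] = 10^(-pH)
[H+] = 10^(-12.71)
[H+] = 1.950e-13 M

1.950e-13 M


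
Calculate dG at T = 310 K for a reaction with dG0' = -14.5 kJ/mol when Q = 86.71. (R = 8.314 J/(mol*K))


dG = dG0' + RT * ln(Q) / 1000
dG = -14.5 + 8.314 * 310 * ln(86.71) / 1000
dG = -2.9984 kJ/mol

-2.9984 kJ/mol


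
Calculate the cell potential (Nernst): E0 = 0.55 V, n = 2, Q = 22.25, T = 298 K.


E = E0 - (RT/nF) * ln(Q)
E = 0.55 - (8.314 * 298 / (2 * 96485)) * ln(22.25)
E = 0.5102 V

0.5102 V


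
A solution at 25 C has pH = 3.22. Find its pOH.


pOH = 14 - pH
pOH = 14 - 3.22
pOH = 10.78

10.78


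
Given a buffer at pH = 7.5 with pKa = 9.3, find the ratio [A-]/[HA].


[A-]/[HA] = 10^(pH - pKa)
= 10^(7.5 - 9.3)
= 0.0158

0.0158


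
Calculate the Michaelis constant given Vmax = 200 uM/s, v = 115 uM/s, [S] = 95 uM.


Km = [S] * (Vmax - v) / v
Km = 95 * (200 - 115) / 115
Km = 70.2174 uM

70.2174 uM


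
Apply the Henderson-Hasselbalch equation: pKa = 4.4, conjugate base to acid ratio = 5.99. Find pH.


pH = pKa + log10([A-]/[HA])
pH = 4.4 + log10(5.99)
pH = 5.1774

5.1774


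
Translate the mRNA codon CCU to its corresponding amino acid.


Standard genetic code lookup.
Codon CCU -> Pro

Pro


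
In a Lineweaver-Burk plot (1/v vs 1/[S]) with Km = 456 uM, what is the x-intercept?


x-intercept = -1/Km
= -1/456
= -0.0022 1/uM

-0.0022 1/uM


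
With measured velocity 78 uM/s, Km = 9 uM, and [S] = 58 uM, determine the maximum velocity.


Vmax = v * (Km + [S]) / [S]
Vmax = 78 * (9 + 58) / 58
Vmax = 90.1034 uM/s

90.1034 uM/s


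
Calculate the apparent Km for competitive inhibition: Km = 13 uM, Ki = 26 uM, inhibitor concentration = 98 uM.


Km_app = Km * (1 + [I]/Ki)
Km_app = 13 * (1 + 98/26)
Km_app = 62.0 uM

62.0 uM


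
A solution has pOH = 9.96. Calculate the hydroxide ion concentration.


[OH-] = 10^(-pOH)
[OH-] = 10^(-9.96)
[OH-] = 1.096e-10 M

1.096e-10 M


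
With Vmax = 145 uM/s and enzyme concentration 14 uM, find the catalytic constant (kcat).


kcat = Vmax / [E]t
kcat = 145 / 14
kcat = 10.3571 s^-1

10.3571 s^-1


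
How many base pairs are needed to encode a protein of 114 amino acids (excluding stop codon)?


Each amino acid = 1 codon = 3 bp
bp = 114 * 3 = 342 bp

342 bp


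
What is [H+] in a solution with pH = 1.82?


[H+] = 10^(-pH)
[H+] = 10^(-1.82)
[H+] = 0.0151 M

0.0151 M


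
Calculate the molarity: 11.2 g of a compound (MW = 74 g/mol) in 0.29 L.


C = (mass / MW) / volume
C = (11.2 / 74) / 0.29
C = 0.5219 M

0.5219 M


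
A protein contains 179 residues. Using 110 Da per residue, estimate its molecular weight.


MW = n_residues * 110 Da
MW = 179 * 110
MW = 19690 Da

19690 Da


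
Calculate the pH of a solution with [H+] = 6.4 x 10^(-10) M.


pH = -log10([H+])
pH = -log10(6.4 x 10^(-10))
pH = 9.1938

9.1938


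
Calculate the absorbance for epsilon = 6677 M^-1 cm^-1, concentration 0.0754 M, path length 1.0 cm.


A = epsilon * c * l
A = 6677 * 0.0754 * 1.0
A = 503.4458

503.4458


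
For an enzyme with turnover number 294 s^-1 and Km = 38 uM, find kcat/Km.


Catalytic efficiency = kcat / Km
= 294 / 38
= 7.7368 uM^-1*s^-1

7.7368 uM^-1*s^-1


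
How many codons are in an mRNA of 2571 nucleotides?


codons = nucleotides / 3
codons = 2571 / 3 = 857

857


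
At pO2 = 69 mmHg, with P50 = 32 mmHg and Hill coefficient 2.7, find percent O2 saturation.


Y = pO2^n / (P50^n + pO2^n)
Y = 69^2.7 / (32^2.7 + 69^2.7)
Y = 88.84%

88.84%


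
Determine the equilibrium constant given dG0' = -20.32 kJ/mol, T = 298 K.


Keq = exp(-dG0 * 1000 / (R * T))
Keq = exp(-(-20.32) * 1000 / (8.314 * 298))
Keq = 3646.7002

3646.7002


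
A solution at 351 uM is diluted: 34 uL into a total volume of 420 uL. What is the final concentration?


C2 = C1 * V1 / V2
C2 = 351 * 34 / 420
C2 = 28.4143 uM

28.4143 uM


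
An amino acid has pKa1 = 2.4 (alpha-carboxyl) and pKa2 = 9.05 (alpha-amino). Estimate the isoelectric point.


pI = (pKa1 + pKa2) / 2
pI = (2.4 + 9.05) / 2
pI = 5.725

5.725


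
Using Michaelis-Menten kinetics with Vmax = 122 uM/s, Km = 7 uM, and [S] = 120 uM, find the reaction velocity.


v = Vmax * [S] / (Km + [S])
v = 122 * 120 / (7 + 120)
v = 115.2756 uM/s

115.2756 uM/s


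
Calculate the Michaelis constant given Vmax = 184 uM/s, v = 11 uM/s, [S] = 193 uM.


Km = [S] * (Vmax - v) / v
Km = 193 * (184 - 11) / 11
Km = 3035.3636 uM

3035.3636 uM


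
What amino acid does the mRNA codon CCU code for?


Standard genetic code lookup.
Codon CCU -> Pro

Pro


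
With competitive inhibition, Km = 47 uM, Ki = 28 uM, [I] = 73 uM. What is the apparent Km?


Km_app = Km * (1 + [I]/Ki)
Km_app = 47 * (1 + 73/28)
Km_app = 169.5357 uM

169.5357 uM


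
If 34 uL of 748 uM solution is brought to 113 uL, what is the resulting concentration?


C2 = C1 * V1 / V2
C2 = 748 * 34 / 113
C2 = 225.0619 uM

225.0619 uM


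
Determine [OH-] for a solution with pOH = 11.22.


[OH-] = 10^(-pOH)
[OH-] = 10^(-11.22)
[OH-] = 6.026e-12 M

6.026e-12 M


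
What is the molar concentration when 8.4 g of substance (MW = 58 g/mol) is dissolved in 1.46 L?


C = (mass / MW) / volume
C = (8.4 / 58) / 1.46
C = 0.0992 M

0.0992 M


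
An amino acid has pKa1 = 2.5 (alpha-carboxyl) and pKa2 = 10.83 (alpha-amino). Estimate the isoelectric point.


pI = (pKa1 + pKa2) / 2
pI = (2.5 + 10.83) / 2
pI = 6.665

6.665


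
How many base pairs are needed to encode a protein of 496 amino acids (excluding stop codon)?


Each amino acid = 1 codon = 3 bp
bp = 496 * 3 = 1488 bp

1488 bp


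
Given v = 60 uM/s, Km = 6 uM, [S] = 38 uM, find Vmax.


Vmax = v * (Km + [S]) / [S]
Vmax = 60 * (6 + 38) / 38
Vmax = 69.4737 uM/s

69.4737 uM/s


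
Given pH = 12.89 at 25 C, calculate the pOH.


pOH = 14 - pH
pOH = 14 - 12.89
pOH = 1.11

1.11


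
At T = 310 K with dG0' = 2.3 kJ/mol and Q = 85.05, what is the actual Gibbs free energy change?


dG = dG0' + RT * ln(Q) / 1000
dG = 2.3 + 8.314 * 310 * ln(85.05) / 1000
dG = 13.7517 kJ/mol

13.7517 kJ/mol


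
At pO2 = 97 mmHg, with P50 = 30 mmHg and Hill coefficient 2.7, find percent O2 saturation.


Y = pO2^n / (P50^n + pO2^n)
Y = 97^2.7 / (30^2.7 + 97^2.7)
Y = 95.96%

95.96%


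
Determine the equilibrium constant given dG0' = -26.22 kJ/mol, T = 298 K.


Keq = exp(-dG0 * 1000 / (R * T))
Keq = exp(-(-26.22) * 1000 / (8.314 * 298))
Keq = 39456.0111

39456.0111


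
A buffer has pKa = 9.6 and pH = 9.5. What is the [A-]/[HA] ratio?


[A-]/[HA] = 10^(pH - pKa)
= 10^(9.5 - 9.6)
= 0.7943

0.7943


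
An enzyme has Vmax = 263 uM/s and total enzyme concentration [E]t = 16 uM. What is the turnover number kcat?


kcat = Vmax / [E]t
kcat = 263 / 16
kcat = 16.4375 s^-1

16.4375 s^-1


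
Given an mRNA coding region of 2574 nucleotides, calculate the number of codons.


codons = nucleotides / 3
codons = 2574 / 3 = 858

858


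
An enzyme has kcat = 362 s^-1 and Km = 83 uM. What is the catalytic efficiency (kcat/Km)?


Catalytic efficiency = kcat / Km
= 362 / 83
= 4.3614 uM^-1*s^-1

4.3614 uM^-1*s^-1


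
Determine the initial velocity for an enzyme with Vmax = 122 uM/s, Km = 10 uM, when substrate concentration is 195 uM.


v = Vmax * [S] / (Km + [S])
v = 122 * 195 / (10 + 195)
v = 116.0488 uM/s

116.0488 uM/s


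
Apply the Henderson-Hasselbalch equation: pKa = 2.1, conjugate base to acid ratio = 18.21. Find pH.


pH = pKa + log10([A-]/[HA])
pH = 2.1 + log10(18.21)
pH = 3.3603

3.3603


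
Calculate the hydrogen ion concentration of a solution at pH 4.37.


[H+] = 10^(-pH)
[H+] = 10^(-4.37)
[H+] = 4.266e-05 M

4.266e-05 M


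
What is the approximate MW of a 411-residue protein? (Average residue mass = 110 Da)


MW = n_residues * 110 Da
MW = 411 * 110
MW = 45210 Da

45210 Da


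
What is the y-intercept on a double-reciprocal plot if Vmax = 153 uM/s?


y-intercept = 1/Vmax
= 1/153
= 0.0065 s/uM

0.0065 s/uM


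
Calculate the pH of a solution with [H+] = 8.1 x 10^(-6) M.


pH = -log10([H+])
pH = -log10(8.1 x 10^(-6))
pH = 5.0915

5.0915


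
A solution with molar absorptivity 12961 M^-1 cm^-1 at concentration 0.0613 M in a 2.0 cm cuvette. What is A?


A = epsilon * c * l
A = 12961 * 0.0613 * 2.0
A = 1589.0186

1589.0186


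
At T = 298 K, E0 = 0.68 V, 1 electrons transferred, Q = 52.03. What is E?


E = E0 - (RT/nF) * ln(Q)
E = 0.68 - (8.314 * 298 / (1 * 96485)) * ln(52.03)
E = 0.5785 V

0.5785 V


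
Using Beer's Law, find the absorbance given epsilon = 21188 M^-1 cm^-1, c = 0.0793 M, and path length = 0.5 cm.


A = epsilon * c * l
A = 21188 * 0.0793 * 0.5
A = 840.1042

840.1042


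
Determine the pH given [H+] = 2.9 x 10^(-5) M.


pH = -log10([H+])
pH = -log10(2.9 x 10^(-5))
pH = 4.5376

4.5376


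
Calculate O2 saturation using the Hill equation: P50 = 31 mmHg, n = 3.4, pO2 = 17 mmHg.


Y = pO2^n / (P50^n + pO2^n)
Y = 17^3.4 / (31^3.4 + 17^3.4)
Y = 11.48%

11.48%


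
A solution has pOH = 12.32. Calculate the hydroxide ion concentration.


[OH-] = 10^(-pOH)
[OH-] = 10^(-12.32)
[OH-] = 4.786e-13 M

4.786e-13 M


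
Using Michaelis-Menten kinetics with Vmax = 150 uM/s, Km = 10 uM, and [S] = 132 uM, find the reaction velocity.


v = Vmax * [S] / (Km + [S])
v = 150 * 132 / (10 + 132)
v = 139.4366 uM/s

139.4366 uM/s


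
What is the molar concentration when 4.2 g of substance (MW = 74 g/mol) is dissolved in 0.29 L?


C = (mass / MW) / volume
C = (4.2 / 74) / 0.29
C = 0.1957 M

0.1957 M


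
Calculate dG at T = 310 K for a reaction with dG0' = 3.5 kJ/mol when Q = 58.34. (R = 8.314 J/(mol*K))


dG = dG0' + RT * ln(Q) / 1000
dG = 3.5 + 8.314 * 310 * ln(58.34) / 1000
dG = 13.9802 kJ/mol

13.9802 kJ/mol


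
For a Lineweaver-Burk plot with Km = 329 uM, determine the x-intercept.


x-intercept = -1/Km
= -1/329
= -0.003 1/uM

-0.003 1/uM


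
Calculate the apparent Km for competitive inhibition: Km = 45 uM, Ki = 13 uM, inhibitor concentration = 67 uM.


Km_app = Km * (1 + [I]/Ki)
Km_app = 45 * (1 + 67/13)
Km_app = 276.9231 uM

276.9231 uM


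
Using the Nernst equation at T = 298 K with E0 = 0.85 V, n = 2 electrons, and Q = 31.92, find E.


E = E0 - (RT/nF) * ln(Q)
E = 0.85 - (8.314 * 298 / (2 * 96485)) * ln(31.92)
E = 0.8055 V

0.8055 V


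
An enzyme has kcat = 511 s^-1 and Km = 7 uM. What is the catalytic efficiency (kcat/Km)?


Catalytic efficiency = kcat / Km
= 511 / 7
= 73.0 uM^-1*s^-1

73.0 uM^-1*s^-1


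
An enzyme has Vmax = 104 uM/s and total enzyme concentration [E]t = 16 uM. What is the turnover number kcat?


kcat = Vmax / [E]t
kcat = 104 / 16
kcat = 6.5 s^-1

6.5 s^-1


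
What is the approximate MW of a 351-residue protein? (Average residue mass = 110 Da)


MW = n_residues * 110 Da
MW = 351 * 110
MW = 38610 Da

38610 Da


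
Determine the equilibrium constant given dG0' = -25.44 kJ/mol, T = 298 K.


Keq = exp(-dG0 * 1000 / (R * T))
Keq = exp(-(-25.44) * 1000 / (8.314 * 298))
Keq = 28799.616

28799.616


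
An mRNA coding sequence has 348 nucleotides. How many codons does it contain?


codons = nucleotides / 3
codons = 348 / 3 = 116

116


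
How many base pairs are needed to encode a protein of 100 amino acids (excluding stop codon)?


Each amino acid = 1 codon = 3 bp
bp = 100 * 3 = 300 bp

300 bp


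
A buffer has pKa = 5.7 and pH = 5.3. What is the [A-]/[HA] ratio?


[A-]/[HA] = 10^(pH - pKa)
= 10^(5.3 - 5.7)
= 0.3981

0.3981


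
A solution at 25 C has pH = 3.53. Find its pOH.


pOH = 14 - pH
pOH = 14 - 3.53
pOH = 10.47

10.47


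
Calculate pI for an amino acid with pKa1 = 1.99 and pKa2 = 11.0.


pI = (pKa1 + pKa2) / 2
pI = (1.99 + 11.0) / 2
pI = 6.495

6.495


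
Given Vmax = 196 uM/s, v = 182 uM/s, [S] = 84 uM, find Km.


Km = [S] * (Vmax - v) / v
Km = 84 * (196 - 182) / 182
Km = 6.4615 uM

6.4615 uM


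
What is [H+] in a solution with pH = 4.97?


[H+] = 10^(-pH)
[H+] = 10^(-4.97)
[H+] = 1.072e-05 M

1.072e-05 M
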